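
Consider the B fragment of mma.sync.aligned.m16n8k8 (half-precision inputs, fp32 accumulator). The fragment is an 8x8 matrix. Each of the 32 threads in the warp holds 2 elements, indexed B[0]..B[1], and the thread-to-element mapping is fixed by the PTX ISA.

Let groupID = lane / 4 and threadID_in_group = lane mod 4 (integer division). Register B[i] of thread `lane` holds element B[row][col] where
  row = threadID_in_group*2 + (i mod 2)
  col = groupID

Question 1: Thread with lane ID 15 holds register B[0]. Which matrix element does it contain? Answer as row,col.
15: gr=3,th=3
[0] (3*2+0,3) = (6,3)

6,3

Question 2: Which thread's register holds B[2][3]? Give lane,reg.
c:3=>grp=3  r:2=>tig=1,lo=0
L=3*4+1=13  i=0=0

13,0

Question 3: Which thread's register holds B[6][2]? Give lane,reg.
11,0

c: 2->gid=2  r: 6->tid=3,i&1=0
L=2*4+3=11  i=0=0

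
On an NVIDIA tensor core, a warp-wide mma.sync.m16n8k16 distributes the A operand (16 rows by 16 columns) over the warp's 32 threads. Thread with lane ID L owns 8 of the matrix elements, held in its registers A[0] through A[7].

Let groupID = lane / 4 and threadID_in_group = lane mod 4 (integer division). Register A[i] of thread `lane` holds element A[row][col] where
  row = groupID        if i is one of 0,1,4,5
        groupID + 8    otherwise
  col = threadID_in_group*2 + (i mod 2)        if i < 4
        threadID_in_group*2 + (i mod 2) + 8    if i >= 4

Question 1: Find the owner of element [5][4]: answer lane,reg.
22,0

r=5→G=5,rhi=0  c=4→chi=0,T=2,p=0
L=5*4+2=22  i=0*4+0*2+0=0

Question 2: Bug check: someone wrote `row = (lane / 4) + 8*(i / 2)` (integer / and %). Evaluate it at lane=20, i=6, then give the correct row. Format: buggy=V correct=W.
`(lane / 4) + 8*(i / 2)`[20,6]->29
20: gid=5,tid=0
[6] (5+8,0*2+0+8) = (13,8)
row: 29 vs 13

buggy=29 correct=13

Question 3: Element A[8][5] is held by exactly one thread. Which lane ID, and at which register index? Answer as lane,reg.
r=8->g=0,rb=1  c=5->cb=0,t=2,b0=1
L=0*4+2=2  i=0*4+1*2+1=3

2,3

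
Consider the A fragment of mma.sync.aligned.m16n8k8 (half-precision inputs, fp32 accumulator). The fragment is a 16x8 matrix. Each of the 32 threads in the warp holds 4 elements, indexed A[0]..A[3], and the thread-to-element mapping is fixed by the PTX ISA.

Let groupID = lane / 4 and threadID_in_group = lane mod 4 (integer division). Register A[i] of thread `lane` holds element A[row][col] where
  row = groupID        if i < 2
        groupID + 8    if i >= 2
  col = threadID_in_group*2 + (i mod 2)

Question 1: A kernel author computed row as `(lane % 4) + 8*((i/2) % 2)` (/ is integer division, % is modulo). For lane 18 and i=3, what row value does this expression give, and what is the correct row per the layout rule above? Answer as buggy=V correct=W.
`(lane % 4) + 8*((i/2) % 2)`[18,3]=>10
lane 18=>18/4=4, 18 mod 4=2
i=3  r:4+8=>12  c:2·2+1=>5
row: 10 vs 12

buggy=10 correct=12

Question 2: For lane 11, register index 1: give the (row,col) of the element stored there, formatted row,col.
2,7

lane 11->11/4=2, 11 mod 4=3
i=1  r:2+0->2  c:2·3+1->7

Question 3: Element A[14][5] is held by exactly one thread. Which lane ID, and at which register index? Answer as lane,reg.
26,3

r=14→G=6,rhi=1  c=5→T=2,p=1
L=6*4+2=26  i=1*2+1=3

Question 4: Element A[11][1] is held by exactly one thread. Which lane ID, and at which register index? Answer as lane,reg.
12,3

r=11→G=3,rhi=1  c=1→T=0,p=1
L=3*4+0=12  i=1*2+1=3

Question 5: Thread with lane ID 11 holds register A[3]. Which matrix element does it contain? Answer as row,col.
10,7

L=11→G=11>>2=2, T=11&3=3
[3]→row 2+8=10  col 3·2+1=7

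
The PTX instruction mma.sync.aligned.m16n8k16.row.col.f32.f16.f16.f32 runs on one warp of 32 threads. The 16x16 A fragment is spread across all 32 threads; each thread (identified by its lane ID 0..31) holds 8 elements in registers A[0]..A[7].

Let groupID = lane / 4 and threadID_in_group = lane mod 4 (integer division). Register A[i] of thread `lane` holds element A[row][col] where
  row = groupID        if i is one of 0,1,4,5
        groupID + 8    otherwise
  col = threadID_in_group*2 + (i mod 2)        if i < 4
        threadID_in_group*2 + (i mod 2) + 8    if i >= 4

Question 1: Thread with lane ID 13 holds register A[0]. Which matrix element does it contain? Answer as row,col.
13: gid=3,tid=1
[0] (3+0,1*2+0+0) = (3,2)

3,2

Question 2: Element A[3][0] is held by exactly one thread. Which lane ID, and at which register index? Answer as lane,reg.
12,0

r=3→G=3,rhi=0  c=0→chi=0,T=0,p=0
L=3*4+0=12  i=0*4+0*2+0=0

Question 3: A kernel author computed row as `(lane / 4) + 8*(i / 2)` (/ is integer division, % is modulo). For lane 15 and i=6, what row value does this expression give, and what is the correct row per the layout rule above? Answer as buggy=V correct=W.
buggy=27 correct=11

`(lane / 4) + 8*(i / 2)`[15,6]=>27
15: grp=3,tig=3
[6] (3+8,3*2+0+8) = (11,14)
row: 27 vs 11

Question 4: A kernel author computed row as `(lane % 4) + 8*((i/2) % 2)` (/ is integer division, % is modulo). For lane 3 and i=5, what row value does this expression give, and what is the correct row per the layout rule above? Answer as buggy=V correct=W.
`(lane % 4) + 8*((i/2) % 2)`[3,5]->3
lane 3->3/4=0, 3 mod 4=3
i=5  r:0+0->0  c:2·3+1+8->15
row: 3 vs 0

buggy=3 correct=0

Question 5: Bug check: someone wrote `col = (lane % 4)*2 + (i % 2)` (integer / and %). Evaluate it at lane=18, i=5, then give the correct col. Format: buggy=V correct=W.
`(lane % 4)*2 + (i % 2)`[18,5]=>5
18: grp=4,tig=2
[5] (4+0,2*2+1+8) = (4,13)
col: 5 vs 13

buggy=5 correct=13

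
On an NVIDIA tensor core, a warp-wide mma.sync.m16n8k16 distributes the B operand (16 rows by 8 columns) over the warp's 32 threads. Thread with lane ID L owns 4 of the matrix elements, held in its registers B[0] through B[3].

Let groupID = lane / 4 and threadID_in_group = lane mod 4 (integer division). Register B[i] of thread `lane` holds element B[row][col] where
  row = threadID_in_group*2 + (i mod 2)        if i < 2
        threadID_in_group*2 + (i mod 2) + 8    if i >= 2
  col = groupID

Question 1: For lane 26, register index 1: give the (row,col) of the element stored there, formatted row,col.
5,6

L=26->gid=26>>2=6, tid=26&3=2
[1]->row 2·2+1+0=5  col gid=6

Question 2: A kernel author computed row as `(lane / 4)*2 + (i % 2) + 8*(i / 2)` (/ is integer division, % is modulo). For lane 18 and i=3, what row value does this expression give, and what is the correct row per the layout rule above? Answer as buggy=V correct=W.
`(lane / 4)*2 + (i % 2) + 8*(i / 2)`[18,3]→17
18: G=4,T=2
[3] (2*2+1+8,4) = (13,4)
row: 17 vs 13

buggy=17 correct=13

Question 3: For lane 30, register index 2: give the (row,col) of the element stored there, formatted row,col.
12,7

30: gid=7,tid=2
[2] (2*2+0+8,7) = (12,7)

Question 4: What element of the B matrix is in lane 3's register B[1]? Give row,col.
7,0

lane 3: G=0 (3/4), T=3 (3%4)
i=1: r=3*2+1+0=7, c=G=0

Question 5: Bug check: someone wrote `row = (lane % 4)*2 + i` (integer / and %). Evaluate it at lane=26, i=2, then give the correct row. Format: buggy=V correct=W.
`(lane % 4)*2 + i`[26,2]->6
lane 26->26/4=6, 26 mod 4=2
i=2  r:2·2+0+8->12  c:6
row: 6 vs 12

buggy=6 correct=12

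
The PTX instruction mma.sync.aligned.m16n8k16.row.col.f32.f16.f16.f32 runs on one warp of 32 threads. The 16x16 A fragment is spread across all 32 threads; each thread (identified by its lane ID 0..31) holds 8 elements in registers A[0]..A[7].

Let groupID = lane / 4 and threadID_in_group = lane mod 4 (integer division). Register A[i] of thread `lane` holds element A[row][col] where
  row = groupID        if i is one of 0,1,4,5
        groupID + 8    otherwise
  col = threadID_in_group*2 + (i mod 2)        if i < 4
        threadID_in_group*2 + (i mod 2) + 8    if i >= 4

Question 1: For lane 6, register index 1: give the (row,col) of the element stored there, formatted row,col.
1,5

lane 6: gid=1 (6/4), tid=2 (6%4)
i=1: r=1+0=1, c=2*2+1+0=5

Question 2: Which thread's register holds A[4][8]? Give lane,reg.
r=4⇒gr=4,Rb=0  c=8⇒Cb=1,th=0,odd=0
L=4*4+0=16  i=1*4+0*2+0=4

16,4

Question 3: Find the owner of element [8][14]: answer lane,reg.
r: 8->gid=0,r8=1  c: 14->c8=1,tid=3,i&1=0
L=0*4+3=3  i=1*4+1*2+0=6

3,6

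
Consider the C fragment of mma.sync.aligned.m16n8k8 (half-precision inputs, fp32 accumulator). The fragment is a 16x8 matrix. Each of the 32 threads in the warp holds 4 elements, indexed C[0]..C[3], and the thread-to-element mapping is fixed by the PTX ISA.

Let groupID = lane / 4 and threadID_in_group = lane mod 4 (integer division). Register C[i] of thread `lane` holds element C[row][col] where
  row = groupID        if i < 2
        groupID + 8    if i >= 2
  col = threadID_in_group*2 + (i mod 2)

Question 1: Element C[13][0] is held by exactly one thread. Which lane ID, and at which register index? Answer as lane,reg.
r=13⇒gr=5,Rb=1  c=0⇒th=0,odd=0
L=5*4+0=20  i=1*2+0=2

20,2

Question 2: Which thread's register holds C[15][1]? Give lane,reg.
r=15→G=7,rhi=1  c=1→T=0,p=1
L=7*4+0=28  i=1*2+1=3

28,3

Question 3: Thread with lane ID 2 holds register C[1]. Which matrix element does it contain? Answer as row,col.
lane 2->2/4=0, 2 mod 4=2
i=1  r:0+0->0  c:2·2+1->5

0,5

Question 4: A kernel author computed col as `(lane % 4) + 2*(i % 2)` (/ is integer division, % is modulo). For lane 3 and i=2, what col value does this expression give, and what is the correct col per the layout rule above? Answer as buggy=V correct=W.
buggy=3 correct=6

`(lane % 4) + 2*(i % 2)`[3,2]=>3
3: grp=0,tig=3
[2] (0+8,3*2+0) = (8,6)
col: 3 vs 6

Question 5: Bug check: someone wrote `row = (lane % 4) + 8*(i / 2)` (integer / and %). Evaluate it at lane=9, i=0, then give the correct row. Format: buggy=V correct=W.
`(lane % 4) + 8*(i / 2)`[9,0]=>1
L=9=>grp=9>>2=2, tig=9&3=1
[0]=>row 2+0=2  col 1·2+0=2
row: 1 vs 2

buggy=1 correct=2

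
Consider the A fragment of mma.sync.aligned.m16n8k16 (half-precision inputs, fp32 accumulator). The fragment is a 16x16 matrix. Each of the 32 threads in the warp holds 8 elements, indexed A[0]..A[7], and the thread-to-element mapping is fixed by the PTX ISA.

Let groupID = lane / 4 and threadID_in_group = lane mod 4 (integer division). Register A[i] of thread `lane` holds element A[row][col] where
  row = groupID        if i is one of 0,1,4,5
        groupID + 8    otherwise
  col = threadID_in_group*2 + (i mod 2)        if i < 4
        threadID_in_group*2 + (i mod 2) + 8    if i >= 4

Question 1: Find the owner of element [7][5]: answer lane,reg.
30,1

r=7->g=7,rb=0  c=5->cb=0,t=2,b0=1
L=7*4+2=30  i=0*4+0*2+1=1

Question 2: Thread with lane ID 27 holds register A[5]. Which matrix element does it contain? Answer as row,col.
L=27->gid=27>>2=6, tid=27&3=3
[5]->row 6+0=6  col 3·2+1+8=15

6,15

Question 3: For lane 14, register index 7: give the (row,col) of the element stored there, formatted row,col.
14: g=3,t=2
[7] (3+8,2*2+1+8) = (11,13)

11,13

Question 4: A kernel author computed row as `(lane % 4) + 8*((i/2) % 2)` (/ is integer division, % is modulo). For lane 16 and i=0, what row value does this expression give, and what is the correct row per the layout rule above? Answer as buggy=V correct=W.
`(lane % 4) + 8*((i/2) % 2)`[16,0]->0
L=16->gid=16>>2=4, tid=16&3=0
[0]->row 4+0=4  col 0·2+0+0=0
row: 0 vs 4

buggy=0 correct=4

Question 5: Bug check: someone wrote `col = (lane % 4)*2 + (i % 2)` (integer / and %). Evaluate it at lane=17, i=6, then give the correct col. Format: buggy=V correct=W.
`(lane % 4)*2 + (i % 2)`[17,6]⇒2
L=17⇒gr=17>>2=4, th=17&3=1
[6]⇒row 4+8=12  col 1·2+0+8=10
col: 2 vs 10

buggy=2 correct=10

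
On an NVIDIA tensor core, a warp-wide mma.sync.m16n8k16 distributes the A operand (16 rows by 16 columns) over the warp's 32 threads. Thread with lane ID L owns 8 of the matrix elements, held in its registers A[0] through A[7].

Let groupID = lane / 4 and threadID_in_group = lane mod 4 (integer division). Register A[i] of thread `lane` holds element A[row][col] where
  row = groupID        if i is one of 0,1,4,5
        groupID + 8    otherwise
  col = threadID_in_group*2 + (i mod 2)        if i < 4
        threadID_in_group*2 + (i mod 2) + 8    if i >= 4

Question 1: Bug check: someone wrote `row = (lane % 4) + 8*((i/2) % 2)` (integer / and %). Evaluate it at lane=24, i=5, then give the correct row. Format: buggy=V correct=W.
buggy=0 correct=6

`(lane % 4) + 8*((i/2) % 2)`[24,5]=>0
lane 24=>24/4=6, 24 mod 4=0
i=5  r:6+0=>6  c:2·0+1+8=>9
row: 0 vs 6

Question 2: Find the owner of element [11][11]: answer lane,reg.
r: 11->gid=3,r8=1  c: 11->c8=1,tid=1,i&1=1
L=3*4+1=13  i=1*4+1*2+1=7

13,7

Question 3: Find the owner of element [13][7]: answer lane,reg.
23,3

r: 13->gid=5,r8=1  c: 7->c8=0,tid=3,i&1=1
L=5*4+3=23  i=0*4+1*2+1=3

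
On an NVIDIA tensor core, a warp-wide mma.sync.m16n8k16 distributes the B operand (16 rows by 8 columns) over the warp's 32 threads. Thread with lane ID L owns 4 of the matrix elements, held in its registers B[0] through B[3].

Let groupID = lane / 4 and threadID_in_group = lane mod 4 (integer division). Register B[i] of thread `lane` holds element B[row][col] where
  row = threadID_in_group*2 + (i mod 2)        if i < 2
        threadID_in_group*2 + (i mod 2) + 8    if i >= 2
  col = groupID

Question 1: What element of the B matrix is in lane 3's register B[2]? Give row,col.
14,0

3: g=0,t=3
[2] (3*2+0+8,0) = (14,0)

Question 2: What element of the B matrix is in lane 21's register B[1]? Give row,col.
3,5

L=21→G=21>>2=5, T=21&3=1
[1]→row 1·2+1+0=3  col G=5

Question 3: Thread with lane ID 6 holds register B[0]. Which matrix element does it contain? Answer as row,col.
4,1

L=6->gid=6>>2=1, tid=6&3=2
[0]->row 2·2+0+0=4  col gid=1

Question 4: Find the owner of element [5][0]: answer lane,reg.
c:0=>grp=0  r:5=>rB=0,tig=2,lo=1
L=0*4+2=2  i=0*2+1=1

2,1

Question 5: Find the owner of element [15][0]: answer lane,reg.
c=0->g=0  r=15->rb=1,t=3,b0=1
L=0*4+3=3  i=1*2+1=3

3,3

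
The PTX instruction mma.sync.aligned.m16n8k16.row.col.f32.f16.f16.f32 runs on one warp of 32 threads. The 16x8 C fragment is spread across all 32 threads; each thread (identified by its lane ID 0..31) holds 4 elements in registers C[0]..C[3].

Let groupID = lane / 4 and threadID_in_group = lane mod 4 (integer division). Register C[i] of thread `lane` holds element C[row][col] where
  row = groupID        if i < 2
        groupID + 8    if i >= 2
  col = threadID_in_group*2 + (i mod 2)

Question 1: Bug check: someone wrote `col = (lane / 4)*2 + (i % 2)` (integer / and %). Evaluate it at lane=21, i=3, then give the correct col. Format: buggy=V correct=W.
buggy=11 correct=3

`(lane / 4)*2 + (i % 2)`[21,3]⇒11
L=21⇒gr=21>>2=5, th=21&3=1
[3]⇒row 5+8=13  col 1·2+1=3
col: 11 vs 3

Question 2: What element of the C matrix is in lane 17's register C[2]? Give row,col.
L=17->gid=17>>2=4, tid=17&3=1
[2]->row 4+8=12  col 1·2+0=2

12,2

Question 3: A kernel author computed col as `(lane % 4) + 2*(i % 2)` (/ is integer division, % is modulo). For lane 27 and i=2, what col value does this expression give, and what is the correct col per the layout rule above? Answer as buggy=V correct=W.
`(lane % 4) + 2*(i % 2)`[27,2]->3
lane 27->27/4=6, 27 mod 4=3
i=2  r:6+8->14  c:2·3+0->6
col: 3 vs 6

buggy=3 correct=6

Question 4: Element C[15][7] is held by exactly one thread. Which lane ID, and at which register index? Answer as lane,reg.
31,3

r:15=>grp=7,rB=1  c:7=>tig=3,lo=1
L=7*4+3=31  i=1*2+1=3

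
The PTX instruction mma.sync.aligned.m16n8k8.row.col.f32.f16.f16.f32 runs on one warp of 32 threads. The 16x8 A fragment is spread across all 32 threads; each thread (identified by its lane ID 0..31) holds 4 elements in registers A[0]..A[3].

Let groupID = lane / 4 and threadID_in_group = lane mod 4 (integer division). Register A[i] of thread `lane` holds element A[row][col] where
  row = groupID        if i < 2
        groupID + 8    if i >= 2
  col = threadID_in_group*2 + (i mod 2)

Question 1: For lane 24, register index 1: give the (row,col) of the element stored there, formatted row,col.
6,1

24: g=6,t=0
[1] (6+0,0*2+1) = (6,1)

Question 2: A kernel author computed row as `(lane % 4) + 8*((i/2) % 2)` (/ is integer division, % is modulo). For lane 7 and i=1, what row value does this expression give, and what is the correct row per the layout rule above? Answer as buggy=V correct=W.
`(lane % 4) + 8*((i/2) % 2)`[7,1]->3
L=7->g=7>>2=1, t=7&3=3
[1]->row 1+0=1  col 3·2+1=7
row: 3 vs 1

buggy=3 correct=1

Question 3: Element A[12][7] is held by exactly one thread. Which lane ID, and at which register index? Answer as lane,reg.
19,3

r=12⇒gr=4,Rb=1  c=7⇒th=3,odd=1
L=4*4+3=19  i=1*2+1=3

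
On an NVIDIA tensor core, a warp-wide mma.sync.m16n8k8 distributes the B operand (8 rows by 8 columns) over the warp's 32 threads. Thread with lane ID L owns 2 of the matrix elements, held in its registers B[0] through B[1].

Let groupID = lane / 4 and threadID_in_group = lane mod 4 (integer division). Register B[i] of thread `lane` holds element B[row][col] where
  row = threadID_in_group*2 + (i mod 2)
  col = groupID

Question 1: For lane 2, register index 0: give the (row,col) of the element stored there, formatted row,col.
4,0

lane 2⇒2/4=0, 2 mod 4=2
i=0  r:2·2+0⇒4  c:0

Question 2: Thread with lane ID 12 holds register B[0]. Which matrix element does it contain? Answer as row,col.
0,3

L=12->g=12>>2=3, t=12&3=0
[0]->row 0·2+0=0  col g=3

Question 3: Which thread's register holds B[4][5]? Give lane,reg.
22,0

c=5->g=5  r=4->t=2,b0=0
L=5*4+2=22  i=0=0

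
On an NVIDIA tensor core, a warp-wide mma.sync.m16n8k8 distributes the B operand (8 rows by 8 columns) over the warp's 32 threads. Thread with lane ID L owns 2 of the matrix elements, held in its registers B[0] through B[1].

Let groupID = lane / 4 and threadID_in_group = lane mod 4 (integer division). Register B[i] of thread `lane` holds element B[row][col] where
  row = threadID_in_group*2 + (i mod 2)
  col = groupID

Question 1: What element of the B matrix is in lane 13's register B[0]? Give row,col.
2,3

L=13->g=13>>2=3, t=13&3=1
[0]->row 1·2+0=2  col g=3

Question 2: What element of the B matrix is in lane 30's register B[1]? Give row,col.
30: G=7,T=2
[1] (2*2+1,7) = (5,7)

5,7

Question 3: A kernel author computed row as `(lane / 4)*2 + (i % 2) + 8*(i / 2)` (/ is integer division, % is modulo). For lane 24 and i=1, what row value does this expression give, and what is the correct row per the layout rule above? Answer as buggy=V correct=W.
buggy=13 correct=1

`(lane / 4)*2 + (i % 2) + 8*(i / 2)`[24,1]->13
L=24->gid=24>>2=6, tid=24&3=0
[1]->row 0·2+1=1  col gid=6
row: 13 vs 1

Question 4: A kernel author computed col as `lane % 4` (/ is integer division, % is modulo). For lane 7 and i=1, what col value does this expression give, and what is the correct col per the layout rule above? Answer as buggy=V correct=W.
buggy=3 correct=1

`lane % 4`[7,1]⇒3
L=7⇒gr=7>>2=1, th=7&3=3
[1]⇒row 3·2+1=7  col gr=1
col: 3 vs 1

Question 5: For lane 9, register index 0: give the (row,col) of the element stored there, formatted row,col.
2,2

lane 9: gid=2 (9/4), tid=1 (9%4)
i=0: r=1*2+0=2, c=gid=2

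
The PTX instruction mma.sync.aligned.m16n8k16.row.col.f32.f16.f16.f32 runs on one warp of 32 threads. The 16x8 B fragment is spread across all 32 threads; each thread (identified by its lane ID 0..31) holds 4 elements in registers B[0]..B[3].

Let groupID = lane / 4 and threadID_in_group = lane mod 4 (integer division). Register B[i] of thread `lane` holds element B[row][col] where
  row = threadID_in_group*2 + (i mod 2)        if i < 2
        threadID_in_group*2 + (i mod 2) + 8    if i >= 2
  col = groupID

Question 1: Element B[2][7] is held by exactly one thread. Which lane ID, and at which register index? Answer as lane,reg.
c: 7->gid=7  r: 2->r8=0,tid=1,i&1=0
L=7*4+1=29  i=0*2+0=0

29,0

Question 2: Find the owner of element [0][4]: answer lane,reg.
16,0

c: 4->gid=4  r: 0->r8=0,tid=0,i&1=0
L=4*4+0=16  i=0*2+0=0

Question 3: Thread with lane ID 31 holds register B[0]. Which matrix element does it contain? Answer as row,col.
6,7

L=31→G=31>>2=7, T=31&3=3
[0]→row 3·2+0+0=6  col G=7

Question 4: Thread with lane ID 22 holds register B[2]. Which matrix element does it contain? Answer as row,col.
lane 22=>22/4=5, 22 mod 4=2
i=2  r:2·2+0+8=>12  c:5

12,5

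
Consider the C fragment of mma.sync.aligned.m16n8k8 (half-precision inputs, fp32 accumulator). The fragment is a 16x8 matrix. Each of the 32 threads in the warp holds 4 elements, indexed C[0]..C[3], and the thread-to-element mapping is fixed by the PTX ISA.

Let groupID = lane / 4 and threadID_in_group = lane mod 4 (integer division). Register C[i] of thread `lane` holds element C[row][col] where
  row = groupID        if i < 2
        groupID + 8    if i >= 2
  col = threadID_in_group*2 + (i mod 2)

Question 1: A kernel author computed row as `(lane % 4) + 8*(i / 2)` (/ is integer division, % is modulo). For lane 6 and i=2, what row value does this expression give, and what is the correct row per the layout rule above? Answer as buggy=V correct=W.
`(lane % 4) + 8*(i / 2)`[6,2]->10
L=6->g=6>>2=1, t=6&3=2
[2]->row 1+8=9  col 2·2+0=4
row: 10 vs 9

buggy=10 correct=9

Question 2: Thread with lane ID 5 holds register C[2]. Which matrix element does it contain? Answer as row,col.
9,2

lane 5: gid=1 (5/4), tid=1 (5%4)
i=2: r=1+8=9, c=1*2+0=2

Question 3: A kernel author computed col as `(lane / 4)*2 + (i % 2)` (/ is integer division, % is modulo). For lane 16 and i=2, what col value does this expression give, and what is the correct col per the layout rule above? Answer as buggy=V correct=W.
buggy=8 correct=0

`(lane / 4)*2 + (i % 2)`[16,2]→8
L=16→G=16>>2=4, T=16&3=0
[2]→row 4+8=12  col 0·2+0=0
col: 8 vs 0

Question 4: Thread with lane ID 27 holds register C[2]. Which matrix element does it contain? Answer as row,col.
14,6

lane 27⇒27/4=6, 27 mod 4=3
i=2  r:6+8⇒14  c:2·3+0⇒6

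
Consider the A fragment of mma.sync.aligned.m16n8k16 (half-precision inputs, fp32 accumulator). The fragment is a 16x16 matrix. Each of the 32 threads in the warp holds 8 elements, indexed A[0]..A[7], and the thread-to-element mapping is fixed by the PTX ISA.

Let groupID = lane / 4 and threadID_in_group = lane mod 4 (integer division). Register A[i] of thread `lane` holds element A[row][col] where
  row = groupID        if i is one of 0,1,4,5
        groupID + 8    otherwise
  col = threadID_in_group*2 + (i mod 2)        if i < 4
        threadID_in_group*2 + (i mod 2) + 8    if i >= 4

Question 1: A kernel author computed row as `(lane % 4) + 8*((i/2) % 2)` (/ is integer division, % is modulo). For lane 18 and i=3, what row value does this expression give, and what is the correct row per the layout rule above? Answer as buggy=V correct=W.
`(lane % 4) + 8*((i/2) % 2)`[18,3]=>10
lane 18=>18/4=4, 18 mod 4=2
i=3  r:4+8=>12  c:2·2+1+0=>5
row: 10 vs 12

buggy=10 correct=12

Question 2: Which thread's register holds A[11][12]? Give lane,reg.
r:11=>grp=3,rB=1  c:12=>cB=1,tig=2,lo=0
L=3*4+2=14  i=1*4+1*2+0=6

14,6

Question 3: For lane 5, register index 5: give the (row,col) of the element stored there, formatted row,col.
lane 5: grp=1 (5/4), tig=1 (5%4)
i=5: r=1+0=1, c=1*2+1+8=11

1,11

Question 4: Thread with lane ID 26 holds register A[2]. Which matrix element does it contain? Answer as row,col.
14,4

26: g=6,t=2
[2] (6+8,2*2+0+0) = (14,4)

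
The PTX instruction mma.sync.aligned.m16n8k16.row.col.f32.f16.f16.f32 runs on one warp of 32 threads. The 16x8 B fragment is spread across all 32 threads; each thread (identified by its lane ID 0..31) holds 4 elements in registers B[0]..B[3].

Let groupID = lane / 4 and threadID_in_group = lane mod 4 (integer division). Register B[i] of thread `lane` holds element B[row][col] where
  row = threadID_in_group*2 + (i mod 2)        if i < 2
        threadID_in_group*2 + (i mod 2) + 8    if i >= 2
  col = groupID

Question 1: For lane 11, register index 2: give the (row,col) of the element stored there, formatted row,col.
lane 11=>11/4=2, 11 mod 4=3
i=2  r:2·3+0+8=>14  c:2

14,2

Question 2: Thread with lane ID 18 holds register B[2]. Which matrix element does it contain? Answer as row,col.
12,4

lane 18: gid=4 (18/4), tid=2 (18%4)
i=2: r=2*2+0+8=12, c=gid=4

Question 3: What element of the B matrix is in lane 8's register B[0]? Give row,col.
L=8=>grp=8>>2=2, tig=8&3=0
[0]=>row 0·2+0+0=0  col grp=2

0,2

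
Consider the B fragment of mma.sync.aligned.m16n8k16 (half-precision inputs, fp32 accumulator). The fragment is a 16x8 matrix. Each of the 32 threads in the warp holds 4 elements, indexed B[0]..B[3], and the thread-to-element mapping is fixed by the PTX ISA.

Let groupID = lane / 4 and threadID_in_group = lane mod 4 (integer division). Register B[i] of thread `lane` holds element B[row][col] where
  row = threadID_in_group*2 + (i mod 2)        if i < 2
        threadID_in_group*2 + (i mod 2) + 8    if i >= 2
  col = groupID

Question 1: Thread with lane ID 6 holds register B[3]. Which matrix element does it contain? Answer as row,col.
13,1

lane 6->6/4=1, 6 mod 4=2
i=3  r:2·2+1+8->13  c:1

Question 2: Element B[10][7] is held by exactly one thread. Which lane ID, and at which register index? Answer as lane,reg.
29,2

c=7→G=7  r=10→rhi=1,T=1,p=0
L=7*4+1=29  i=1*2+0=2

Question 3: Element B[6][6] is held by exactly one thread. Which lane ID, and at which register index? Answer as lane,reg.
27,0

c: 6->gid=6  r: 6->r8=0,tid=3,i&1=0
L=6*4+3=27  i=0*2+0=0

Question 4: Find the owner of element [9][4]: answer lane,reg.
16,3

c=4⇒gr=4  r=9⇒Rb=1,th=0,odd=1
L=4*4+0=16  i=1*2+1=3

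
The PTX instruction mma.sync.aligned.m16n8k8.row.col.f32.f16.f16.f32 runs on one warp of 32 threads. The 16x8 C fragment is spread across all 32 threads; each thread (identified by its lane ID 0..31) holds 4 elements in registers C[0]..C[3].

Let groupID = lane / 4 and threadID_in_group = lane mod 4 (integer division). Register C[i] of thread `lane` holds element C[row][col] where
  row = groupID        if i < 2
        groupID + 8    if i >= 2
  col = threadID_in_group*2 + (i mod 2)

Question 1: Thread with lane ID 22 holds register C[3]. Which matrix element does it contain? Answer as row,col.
L=22→G=22>>2=5, T=22&3=2
[3]→row 5+8=13  col 2·2+1=5

13,5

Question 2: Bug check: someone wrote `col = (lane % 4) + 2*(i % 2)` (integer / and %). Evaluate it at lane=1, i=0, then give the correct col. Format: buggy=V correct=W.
buggy=1 correct=2

`(lane % 4) + 2*(i % 2)`[1,0]=>1
L=1=>grp=1>>2=0, tig=1&3=1
[0]=>row 0+0=0  col 1·2+0=2
col: 1 vs 2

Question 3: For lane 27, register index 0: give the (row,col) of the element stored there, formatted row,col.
lane 27->27/4=6, 27 mod 4=3
i=0  r:6+0->6  c:2·3+0->6

6,6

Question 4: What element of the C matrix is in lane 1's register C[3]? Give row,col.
8,3

1: grp=0,tig=1
[3] (0+8,1*2+1) = (8,3)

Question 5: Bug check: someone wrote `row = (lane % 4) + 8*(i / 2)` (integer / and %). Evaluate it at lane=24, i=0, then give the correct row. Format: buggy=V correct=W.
buggy=0 correct=6

`(lane % 4) + 8*(i / 2)`[24,0]=>0
24: grp=6,tig=0
[0] (6+0,0*2+0) = (6,0)
row: 0 vs 6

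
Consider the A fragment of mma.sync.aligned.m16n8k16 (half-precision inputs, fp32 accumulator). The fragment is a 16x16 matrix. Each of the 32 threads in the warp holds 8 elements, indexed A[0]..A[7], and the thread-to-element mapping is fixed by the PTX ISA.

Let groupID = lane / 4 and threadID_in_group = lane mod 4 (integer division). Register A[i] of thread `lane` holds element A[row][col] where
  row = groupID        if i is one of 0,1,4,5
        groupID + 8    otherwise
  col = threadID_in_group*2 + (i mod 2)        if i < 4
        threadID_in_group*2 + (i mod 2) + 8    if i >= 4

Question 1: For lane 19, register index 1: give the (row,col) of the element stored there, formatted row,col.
4,7

19: gr=4,th=3
[1] (4+0,3*2+1+0) = (4,7)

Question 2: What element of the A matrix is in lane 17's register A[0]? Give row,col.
lane 17: gr=4 (17/4), th=1 (17%4)
i=0: r=4+0=4, c=1*2+0+0=2

4,2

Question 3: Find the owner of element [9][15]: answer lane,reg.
7,7

r=9->g=1,rb=1  c=15->cb=1,t=3,b0=1
L=1*4+3=7  i=1*4+1*2+1=7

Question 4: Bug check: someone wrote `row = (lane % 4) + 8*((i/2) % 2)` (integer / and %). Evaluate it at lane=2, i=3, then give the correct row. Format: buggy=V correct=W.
buggy=10 correct=8

`(lane % 4) + 8*((i/2) % 2)`[2,3]->10
lane 2->2/4=0, 2 mod 4=2
i=3  r:0+8->8  c:2·2+1+0->5
row: 10 vs 8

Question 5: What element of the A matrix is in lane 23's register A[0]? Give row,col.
lane 23: G=5 (23/4), T=3 (23%4)
i=0: r=5+0=5, c=3*2+0+0=6

5,6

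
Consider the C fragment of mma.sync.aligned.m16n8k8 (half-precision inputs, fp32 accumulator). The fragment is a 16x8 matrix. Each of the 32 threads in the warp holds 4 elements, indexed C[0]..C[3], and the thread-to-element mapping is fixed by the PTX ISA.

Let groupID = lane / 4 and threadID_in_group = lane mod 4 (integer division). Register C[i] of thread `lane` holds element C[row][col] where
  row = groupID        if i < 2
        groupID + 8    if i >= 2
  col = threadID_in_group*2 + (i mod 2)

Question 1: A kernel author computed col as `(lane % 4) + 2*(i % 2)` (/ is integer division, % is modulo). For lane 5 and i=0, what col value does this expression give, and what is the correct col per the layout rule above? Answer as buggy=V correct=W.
`(lane % 4) + 2*(i % 2)`[5,0]->1
lane 5: g=1 (5/4), t=1 (5%4)
i=0: r=1+0=1, c=1*2+0=2
col: 1 vs 2

buggy=1 correct=2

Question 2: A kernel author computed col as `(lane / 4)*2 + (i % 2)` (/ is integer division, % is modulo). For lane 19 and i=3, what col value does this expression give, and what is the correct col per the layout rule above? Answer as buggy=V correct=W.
buggy=9 correct=7

`(lane / 4)*2 + (i % 2)`[19,3]=>9
lane 19=>19/4=4, 19 mod 4=3
i=3  r:4+8=>12  c:2·3+1=>7
col: 9 vs 7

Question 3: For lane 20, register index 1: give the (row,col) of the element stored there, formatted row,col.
5,1

L=20->gid=20>>2=5, tid=20&3=0
[1]->row 5+0=5  col 0·2+1=1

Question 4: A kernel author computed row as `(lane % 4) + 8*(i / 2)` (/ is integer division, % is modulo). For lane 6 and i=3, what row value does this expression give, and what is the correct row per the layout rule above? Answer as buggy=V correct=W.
`(lane % 4) + 8*(i / 2)`[6,3]→10
lane 6: G=1 (6/4), T=2 (6%4)
i=3: r=1+8=9, c=2*2+1=5
row: 10 vs 9

buggy=10 correct=9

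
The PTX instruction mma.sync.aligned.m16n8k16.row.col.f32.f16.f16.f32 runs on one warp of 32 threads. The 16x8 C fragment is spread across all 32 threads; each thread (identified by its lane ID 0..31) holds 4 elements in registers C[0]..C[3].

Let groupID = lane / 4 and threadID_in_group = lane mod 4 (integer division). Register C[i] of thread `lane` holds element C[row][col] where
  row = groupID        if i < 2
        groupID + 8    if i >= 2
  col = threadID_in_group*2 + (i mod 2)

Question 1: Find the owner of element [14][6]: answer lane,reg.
r: 14->gid=6,r8=1  c: 6->tid=3,i&1=0
L=6*4+3=27  i=1*2+0=2

27,2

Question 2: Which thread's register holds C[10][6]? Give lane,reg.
11,2

r=10→G=2,rhi=1  c=6→T=3,p=0
L=2*4+3=11  i=1*2+0=2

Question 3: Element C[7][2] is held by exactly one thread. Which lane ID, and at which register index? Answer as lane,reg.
r=7->g=7,rb=0  c=2->t=1,b0=0
L=7*4+1=29  i=0*2+0=0

29,0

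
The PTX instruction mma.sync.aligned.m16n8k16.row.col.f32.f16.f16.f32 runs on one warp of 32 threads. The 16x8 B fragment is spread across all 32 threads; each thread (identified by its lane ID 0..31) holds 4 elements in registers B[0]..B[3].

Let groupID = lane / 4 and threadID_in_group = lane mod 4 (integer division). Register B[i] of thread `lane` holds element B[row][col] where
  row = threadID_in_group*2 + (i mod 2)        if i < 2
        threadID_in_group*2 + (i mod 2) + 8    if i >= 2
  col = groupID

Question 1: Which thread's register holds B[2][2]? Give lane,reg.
c:2=>grp=2  r:2=>rB=0,tig=1,lo=0
L=2*4+1=9  i=0*2+0=0

9,0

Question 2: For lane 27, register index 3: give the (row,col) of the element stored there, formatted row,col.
lane 27->27/4=6, 27 mod 4=3
i=3  r:2·3+1+8->15  c:6

15,6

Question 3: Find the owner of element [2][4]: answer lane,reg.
c:4=>grp=4  r:2=>rB=0,tig=1,lo=0
L=4*4+1=17  i=0*2+0=0

17,0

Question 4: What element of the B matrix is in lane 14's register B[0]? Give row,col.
14: g=3,t=2
[0] (2*2+0+0,3) = (4,3)

4,3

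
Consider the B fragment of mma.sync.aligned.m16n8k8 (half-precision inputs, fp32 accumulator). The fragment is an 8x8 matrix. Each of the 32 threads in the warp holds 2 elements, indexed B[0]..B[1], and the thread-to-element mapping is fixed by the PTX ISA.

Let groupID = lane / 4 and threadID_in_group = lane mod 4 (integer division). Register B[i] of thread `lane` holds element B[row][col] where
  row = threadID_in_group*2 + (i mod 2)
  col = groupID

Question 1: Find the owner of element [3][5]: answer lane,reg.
21,1

c=5->g=5  r=3->t=1,b0=1
L=5*4+1=21  i=1=1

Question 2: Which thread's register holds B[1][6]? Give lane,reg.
c=6→G=6  r=1→T=0,p=1
L=6*4+0=24  i=1=1

24,1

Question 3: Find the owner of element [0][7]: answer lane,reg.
28,0

c=7->g=7  r=0->t=0,b0=0
L=7*4+0=28  i=0=0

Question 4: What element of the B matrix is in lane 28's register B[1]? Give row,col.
L=28→G=28>>2=7, T=28&3=0
[1]→row 0·2+1=1  col G=7

1,7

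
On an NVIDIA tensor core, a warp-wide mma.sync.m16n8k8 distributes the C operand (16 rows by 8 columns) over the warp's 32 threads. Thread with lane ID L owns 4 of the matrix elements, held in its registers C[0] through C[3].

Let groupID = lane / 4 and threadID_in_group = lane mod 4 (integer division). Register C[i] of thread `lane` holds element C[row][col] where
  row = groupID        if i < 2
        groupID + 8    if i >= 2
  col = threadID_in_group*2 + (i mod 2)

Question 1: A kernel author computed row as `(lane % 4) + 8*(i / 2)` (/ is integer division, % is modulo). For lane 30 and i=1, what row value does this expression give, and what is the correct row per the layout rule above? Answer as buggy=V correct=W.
buggy=2 correct=7

`(lane % 4) + 8*(i / 2)`[30,1]->2
30: g=7,t=2
[1] (7+0,2*2+1) = (7,5)
row: 2 vs 7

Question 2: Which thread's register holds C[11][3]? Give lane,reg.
r=11->g=3,rb=1  c=3->t=1,b0=1
L=3*4+1=13  i=1*2+1=3

13,3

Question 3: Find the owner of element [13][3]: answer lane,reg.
21,3

r=13⇒gr=5,Rb=1  c=3⇒th=1,odd=1
L=5*4+1=21  i=1*2+1=3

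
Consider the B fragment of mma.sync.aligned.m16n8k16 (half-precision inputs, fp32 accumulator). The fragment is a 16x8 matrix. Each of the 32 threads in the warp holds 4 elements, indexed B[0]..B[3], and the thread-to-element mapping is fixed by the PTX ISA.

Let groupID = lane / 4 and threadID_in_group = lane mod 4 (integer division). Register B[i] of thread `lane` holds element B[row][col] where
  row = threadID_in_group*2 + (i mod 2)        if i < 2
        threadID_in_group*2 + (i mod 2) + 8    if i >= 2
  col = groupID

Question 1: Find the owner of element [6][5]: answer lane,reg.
23,0

c: 5->gid=5  r: 6->r8=0,tid=3,i&1=0
L=5*4+3=23  i=0*2+0=0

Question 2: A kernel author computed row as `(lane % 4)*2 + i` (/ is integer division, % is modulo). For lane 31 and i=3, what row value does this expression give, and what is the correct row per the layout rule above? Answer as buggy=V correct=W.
buggy=9 correct=15

`(lane % 4)*2 + i`[31,3]⇒9
31: gr=7,th=3
[3] (3*2+1+8,7) = (15,7)
row: 9 vs 15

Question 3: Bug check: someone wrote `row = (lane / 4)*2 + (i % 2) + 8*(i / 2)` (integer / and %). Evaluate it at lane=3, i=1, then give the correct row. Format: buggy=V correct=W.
buggy=1 correct=7

`(lane / 4)*2 + (i % 2) + 8*(i / 2)`[3,1]⇒1
lane 3: gr=0 (3/4), th=3 (3%4)
i=1: r=3*2+1+0=7, c=gr=0
row: 1 vs 7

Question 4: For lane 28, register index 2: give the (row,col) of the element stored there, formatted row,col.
28: grp=7,tig=0
[2] (0*2+0+8,7) = (8,7)

8,7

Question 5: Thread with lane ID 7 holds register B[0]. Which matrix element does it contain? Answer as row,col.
lane 7->7/4=1, 7 mod 4=3
i=0  r:2·3+0+0->6  c:1

6,1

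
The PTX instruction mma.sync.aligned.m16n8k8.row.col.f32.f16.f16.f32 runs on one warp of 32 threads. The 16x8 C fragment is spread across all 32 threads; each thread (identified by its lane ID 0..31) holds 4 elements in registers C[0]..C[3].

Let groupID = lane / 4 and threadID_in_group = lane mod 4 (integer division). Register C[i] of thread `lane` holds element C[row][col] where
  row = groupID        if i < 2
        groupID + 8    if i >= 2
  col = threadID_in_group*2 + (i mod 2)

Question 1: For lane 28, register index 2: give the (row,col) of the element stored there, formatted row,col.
15,0

lane 28->28/4=7, 28 mod 4=0
i=2  r:7+8->15  c:2·0+0->0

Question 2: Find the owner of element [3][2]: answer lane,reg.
r: 3->gid=3,r8=0  c: 2->tid=1,i&1=0
L=3*4+1=13  i=0*2+0=0

13,0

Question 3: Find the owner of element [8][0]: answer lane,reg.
0,2

r:8=>grp=0,rB=1  c:0=>tig=0,lo=0
L=0*4+0=0  i=1*2+0=2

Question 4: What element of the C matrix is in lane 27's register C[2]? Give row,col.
27: grp=6,tig=3
[2] (6+8,3*2+0) = (14,6)

14,6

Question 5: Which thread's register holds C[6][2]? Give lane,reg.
r:6=>grp=6,rB=0  c:2=>tig=1,lo=0
L=6*4+1=25  i=0*2+0=0

25,0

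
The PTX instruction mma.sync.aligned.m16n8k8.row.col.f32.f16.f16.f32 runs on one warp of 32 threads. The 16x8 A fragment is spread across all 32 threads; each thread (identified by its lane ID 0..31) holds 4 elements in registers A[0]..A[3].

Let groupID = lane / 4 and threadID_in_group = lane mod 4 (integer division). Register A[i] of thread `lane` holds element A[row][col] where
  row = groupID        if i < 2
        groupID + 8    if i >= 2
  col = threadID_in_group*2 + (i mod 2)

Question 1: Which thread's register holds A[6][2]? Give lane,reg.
25,0

r=6→G=6,rhi=0  c=2→T=1,p=0
L=6*4+1=25  i=0*2+0=0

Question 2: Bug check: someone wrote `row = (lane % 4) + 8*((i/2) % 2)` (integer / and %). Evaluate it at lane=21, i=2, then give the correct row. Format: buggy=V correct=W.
`(lane % 4) + 8*((i/2) % 2)`[21,2]->9
lane 21: gid=5 (21/4), tid=1 (21%4)
i=2: r=5+8=13, c=1*2+0=2
row: 9 vs 13

buggy=9 correct=13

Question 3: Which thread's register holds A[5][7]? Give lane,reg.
23,1

r:5=>grp=5,rB=0  c:7=>tig=3,lo=1
L=5*4+3=23  i=0*2+1=1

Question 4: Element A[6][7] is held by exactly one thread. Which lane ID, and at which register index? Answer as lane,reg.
r=6→G=6,rhi=0  c=7→T=3,p=1
L=6*4+3=27  i=0*2+1=1

27,1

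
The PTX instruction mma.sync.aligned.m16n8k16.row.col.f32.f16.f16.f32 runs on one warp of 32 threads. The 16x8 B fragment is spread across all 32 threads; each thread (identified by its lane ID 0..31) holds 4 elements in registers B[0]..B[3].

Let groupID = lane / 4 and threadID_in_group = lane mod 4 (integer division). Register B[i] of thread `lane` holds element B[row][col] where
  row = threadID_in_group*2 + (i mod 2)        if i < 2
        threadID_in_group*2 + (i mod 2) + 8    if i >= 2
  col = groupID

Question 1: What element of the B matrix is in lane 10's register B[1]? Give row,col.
lane 10: gid=2 (10/4), tid=2 (10%4)
i=1: r=2*2+1+0=5, c=gid=2

5,2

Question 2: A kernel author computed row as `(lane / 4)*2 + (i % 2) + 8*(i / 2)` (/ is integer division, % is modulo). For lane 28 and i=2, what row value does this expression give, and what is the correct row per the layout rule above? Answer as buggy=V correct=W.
buggy=22 correct=8

`(lane / 4)*2 + (i % 2) + 8*(i / 2)`[28,2]->22
28: gid=7,tid=0
[2] (0*2+0+8,7) = (8,7)
row: 22 vs 8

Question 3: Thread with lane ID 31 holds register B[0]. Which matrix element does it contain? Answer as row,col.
lane 31->31/4=7, 31 mod 4=3
i=0  r:2·3+0+0->6  c:7

6,7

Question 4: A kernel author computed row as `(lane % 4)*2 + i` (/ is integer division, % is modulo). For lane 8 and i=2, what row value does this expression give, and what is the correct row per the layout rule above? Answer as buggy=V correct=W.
buggy=2 correct=8

`(lane % 4)*2 + i`[8,2]=>2
8: grp=2,tig=0
[2] (0*2+0+8,2) = (8,2)
row: 2 vs 8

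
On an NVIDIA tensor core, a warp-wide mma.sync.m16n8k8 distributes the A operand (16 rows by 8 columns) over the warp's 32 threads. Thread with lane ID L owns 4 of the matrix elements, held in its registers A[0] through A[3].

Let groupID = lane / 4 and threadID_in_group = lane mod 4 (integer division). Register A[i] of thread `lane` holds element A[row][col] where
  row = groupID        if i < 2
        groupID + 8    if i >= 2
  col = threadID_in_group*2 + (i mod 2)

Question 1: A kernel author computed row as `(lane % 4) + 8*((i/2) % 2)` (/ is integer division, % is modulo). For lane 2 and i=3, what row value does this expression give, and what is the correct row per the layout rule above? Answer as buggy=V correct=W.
`(lane % 4) + 8*((i/2) % 2)`[2,3]->10
lane 2->2/4=0, 2 mod 4=2
i=3  r:0+8->8  c:2·2+1->5
row: 10 vs 8

buggy=10 correct=8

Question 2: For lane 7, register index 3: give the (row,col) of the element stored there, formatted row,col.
9,7

lane 7->7/4=1, 7 mod 4=3
i=3  r:1+8->9  c:2·3+1->7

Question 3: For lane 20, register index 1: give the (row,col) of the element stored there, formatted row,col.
L=20->gid=20>>2=5, tid=20&3=0
[1]->row 5+0=5  col 0·2+1=1

5,1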